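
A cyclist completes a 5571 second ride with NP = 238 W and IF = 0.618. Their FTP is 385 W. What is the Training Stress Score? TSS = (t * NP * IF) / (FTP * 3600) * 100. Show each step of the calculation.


t * NP * IF = 5571 * 238 * 0.618 = 819404.964
FTP * 3600 = 1386000
TSS = (819404.964 / 1386000) * 100 = 59.12

59.12 TSS


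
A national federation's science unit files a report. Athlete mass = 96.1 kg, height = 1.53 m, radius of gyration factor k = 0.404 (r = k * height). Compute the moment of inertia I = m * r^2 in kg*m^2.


r = k * height = 0.404 * 1.53 = 0.61812 m
r^2 = 0.61812^2 = 0.382072
I = 96.1 * 0.382072 = 36.717 kg*m^2

36.717 kg*m^2


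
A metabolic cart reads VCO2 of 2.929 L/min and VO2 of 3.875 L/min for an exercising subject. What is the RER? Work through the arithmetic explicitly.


RER = VCO2 / VO2 = 2.929 / 3.875 = 0.7559

0.7559


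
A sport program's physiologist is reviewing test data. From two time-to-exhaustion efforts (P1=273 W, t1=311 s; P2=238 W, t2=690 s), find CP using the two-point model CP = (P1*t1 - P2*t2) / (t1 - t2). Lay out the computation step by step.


Work in trial 1 = 84903 J
Work in trial 2 = 164220 J
Delta work = -79317 J
Delta time = -379 s
CP = -79317 / -379 = 209.28 W

209.28 W


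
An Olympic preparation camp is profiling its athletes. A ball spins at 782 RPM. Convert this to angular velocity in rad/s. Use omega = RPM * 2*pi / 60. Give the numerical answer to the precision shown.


omega = 782 * 2 * pi / 60
= 782 * 6.28318531 / 60
= 4913.451 / 60
= 81.891 rad/s

81.891 rad/s


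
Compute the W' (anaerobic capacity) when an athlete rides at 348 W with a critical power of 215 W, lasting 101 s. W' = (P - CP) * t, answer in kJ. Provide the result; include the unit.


Above-CP power = 133 W
Duration = 101 s
W' = 133 * 101 = 13433 J
Convert: 13433 / 1000 = 13.433 kJ

13.433 kJ


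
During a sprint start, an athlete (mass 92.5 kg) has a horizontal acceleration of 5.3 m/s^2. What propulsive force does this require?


Propulsive force = mass * acceleration
= 92.5 kg * 5.3 m/s^2
= 490.25 N

490.25 N


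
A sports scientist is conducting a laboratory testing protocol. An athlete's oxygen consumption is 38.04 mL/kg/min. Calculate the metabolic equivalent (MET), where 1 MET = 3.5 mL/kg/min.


MET = VO2 / 3.5
= 38.04 / 3.5
= 10.87 METs

10.87 METs


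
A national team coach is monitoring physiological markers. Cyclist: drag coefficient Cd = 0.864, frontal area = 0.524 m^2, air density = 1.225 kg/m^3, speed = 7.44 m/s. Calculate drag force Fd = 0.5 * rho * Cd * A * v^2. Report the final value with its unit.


v^2 = 7.44^2 = 55.3536
Fd = 0.5 * 1.225 * 0.864 * 0.524 * 55.3536
= 15.35 N

15.35 N


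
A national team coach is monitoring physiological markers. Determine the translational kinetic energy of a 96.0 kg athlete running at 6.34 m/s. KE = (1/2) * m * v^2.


KE = 0.5 * m * v^2
= 0.5 * 96.0 * 6.34^2
= 0.5 * 96.0 * 40.1956
= 1929.39 J

1929.39 J


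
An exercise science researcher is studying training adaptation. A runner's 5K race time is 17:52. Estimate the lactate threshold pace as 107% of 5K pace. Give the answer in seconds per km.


Total race time = 17*60 + 52 = 1072 seconds
5K pace = 1072 / 5 = 214.4 sec/km
LT pace = 214.4 * 1.07 = 229.41 sec/km

229.41 s/km


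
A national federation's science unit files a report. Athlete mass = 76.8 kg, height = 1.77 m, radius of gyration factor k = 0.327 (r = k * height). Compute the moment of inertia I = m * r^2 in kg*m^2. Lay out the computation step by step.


r = k * height = 0.327 * 1.77 = 0.57879 m
r^2 = 0.57879^2 = 0.334998
I = 76.8 * 0.334998 = 25.728 kg*m^2

25.728 kg*m^2


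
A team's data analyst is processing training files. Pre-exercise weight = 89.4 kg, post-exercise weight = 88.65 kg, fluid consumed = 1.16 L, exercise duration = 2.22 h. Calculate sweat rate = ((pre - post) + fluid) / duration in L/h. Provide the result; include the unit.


Weight loss = 89.4 - 88.65 = 0.75 kg (approx L)
Total sweat = 0.75 + 1.16 = 1.91 L
Sweat rate = 1.91 / 2.22 = 0.86 L/h

0.86 L/h


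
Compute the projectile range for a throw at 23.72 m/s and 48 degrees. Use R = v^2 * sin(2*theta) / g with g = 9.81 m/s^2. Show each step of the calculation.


Two times the angle = 96 degrees
sin(96) = 0.994522
R = 562.6384 * 0.994522 / 9.81 = 57.039 m

57.039 m


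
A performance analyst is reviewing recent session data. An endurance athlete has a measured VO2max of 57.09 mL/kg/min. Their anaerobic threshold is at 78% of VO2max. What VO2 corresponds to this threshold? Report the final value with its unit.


Anaerobic threshold VO2 = VO2max * 78%
= 57.09 * 0.78
= 44.53 mL/kg/min

44.53 mL/kg/min


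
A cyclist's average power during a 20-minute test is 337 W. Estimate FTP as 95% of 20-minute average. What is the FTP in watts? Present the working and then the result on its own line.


FTP = 20-min power * 0.95
= 337 * 0.95
= 320.15 W

320.15 W


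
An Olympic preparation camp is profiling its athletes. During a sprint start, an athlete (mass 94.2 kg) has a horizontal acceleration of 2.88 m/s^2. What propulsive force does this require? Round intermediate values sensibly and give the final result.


Propulsive force = mass * acceleration
= 94.2 kg * 2.88 m/s^2
= 271.3 N

271.3 N


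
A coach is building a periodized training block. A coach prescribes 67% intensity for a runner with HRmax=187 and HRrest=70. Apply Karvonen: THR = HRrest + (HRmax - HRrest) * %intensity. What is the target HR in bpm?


Heart rate reserve = 187 - 70 = 117
Intensity fraction = 67 / 100 = 0.67
THR = 70 + 117 * 0.67 = 148.39 bpm

148.39 bpm


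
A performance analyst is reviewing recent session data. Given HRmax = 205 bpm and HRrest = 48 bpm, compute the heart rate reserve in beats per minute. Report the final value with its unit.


Heart rate reserve = maximum HR minus resting HR
HRR = 205 - 48 = 157 bpm

157 bpm


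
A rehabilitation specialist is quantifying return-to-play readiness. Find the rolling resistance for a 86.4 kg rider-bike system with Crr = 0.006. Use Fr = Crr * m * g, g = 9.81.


m * g = 86.4 * 9.81 = 847.584 N
Fr = 0.006 * 847.584 = 5.086 N

5.086 N


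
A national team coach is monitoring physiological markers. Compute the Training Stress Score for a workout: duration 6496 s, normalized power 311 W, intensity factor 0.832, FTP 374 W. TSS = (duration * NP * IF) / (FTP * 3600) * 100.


Product = 6496 * 311 * 0.832 = 1680852.992
Base = 374 * 3600 = 1346400
TSS = 1680852.992 / 1346400 * 100 = 124.84

124.84 TSS


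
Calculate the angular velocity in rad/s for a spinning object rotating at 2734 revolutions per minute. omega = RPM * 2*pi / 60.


omega = RPM * 2*pi / 60
= 2734 * 6.28318531 / 60
= 286.304 rad/s

286.304 rad/s


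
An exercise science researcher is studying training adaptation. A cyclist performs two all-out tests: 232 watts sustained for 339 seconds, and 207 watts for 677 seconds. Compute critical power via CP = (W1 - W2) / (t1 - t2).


W1 = P1 * t1 = 232 * 339 = 78648 J
W2 = P2 * t2 = 207 * 677 = 140139 J
CP = (78648 - 140139) / (339 - 677)
= 181.93 W

181.93 W


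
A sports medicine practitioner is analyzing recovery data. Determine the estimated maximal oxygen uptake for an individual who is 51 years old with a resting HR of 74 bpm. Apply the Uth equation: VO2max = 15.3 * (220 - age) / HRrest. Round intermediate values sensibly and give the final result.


HRmax = 220 - 51 = 169
VO2max = 15.3 * (169 / 74)
= 15.3 * 2.2838
= 34.94 mL/kg/min

34.94 mL/kg/min


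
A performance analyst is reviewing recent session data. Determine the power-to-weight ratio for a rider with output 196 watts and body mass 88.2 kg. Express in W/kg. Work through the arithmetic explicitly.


P/W = 196 / 88.2 = 2.222 W/kg

2.222 W/kg


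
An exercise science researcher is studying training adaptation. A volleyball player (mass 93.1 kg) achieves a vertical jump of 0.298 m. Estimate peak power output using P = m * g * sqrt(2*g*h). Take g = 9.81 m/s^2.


2 * g * h = 2 * 9.81 * 0.298 = 5.84676
sqrt(5.84676) = 2.418007 m/s
P = 93.1 * 9.81 * 2.418007 = 2208.39 W

2208.39 W


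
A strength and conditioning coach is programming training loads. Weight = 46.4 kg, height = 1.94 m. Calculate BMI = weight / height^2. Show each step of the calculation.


height^2 = 1.94^2 = 3.7636
BMI = 46.4 / 3.7636 = 12.33 kg/m^2

12.33 kg/m^2


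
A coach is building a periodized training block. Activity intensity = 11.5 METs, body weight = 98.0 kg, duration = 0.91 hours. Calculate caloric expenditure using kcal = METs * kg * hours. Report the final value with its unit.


kcal = 11.5 * 98.0 * 0.91
= 1127.0 * 0.91
= 1025.57 kcal

1025.57 kcal


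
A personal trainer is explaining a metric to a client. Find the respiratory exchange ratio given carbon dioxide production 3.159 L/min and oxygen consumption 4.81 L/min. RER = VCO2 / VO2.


VCO2 = 3.159 L/min
VO2 = 4.81 L/min
RER = 3.159 / 4.81 = 0.6568

0.6568


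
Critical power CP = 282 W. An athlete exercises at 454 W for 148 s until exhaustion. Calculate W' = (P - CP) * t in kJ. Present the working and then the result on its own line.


P - CP = 454 - 282 = 172 W
W' = 172 * 148 = 25456 J
= 25456 / 1000 = 25.456 kJ

25.456 kJ


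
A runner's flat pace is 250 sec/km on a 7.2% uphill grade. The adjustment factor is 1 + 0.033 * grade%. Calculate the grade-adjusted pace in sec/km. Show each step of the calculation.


Factor = 1 + 0.033 * 7.2 = 1.2376
Adjusted pace = 250 * 1.2376
= 309.4 sec/km

309.4 s/km


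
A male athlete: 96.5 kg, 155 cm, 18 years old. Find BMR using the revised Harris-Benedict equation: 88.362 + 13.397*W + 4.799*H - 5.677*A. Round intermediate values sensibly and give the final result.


Intercept = 88.362
Weight contribution = 13.397 * 96.5 = 1292.8105
Height contribution = 4.799 * 155 = 743.845
Age contribution = 5.677 * 18 = 102.186
BMR = 88.362 + 1292.8105 + 743.845 - 102.186
= 2022.83 kcal/day

2022.83 kcal/day


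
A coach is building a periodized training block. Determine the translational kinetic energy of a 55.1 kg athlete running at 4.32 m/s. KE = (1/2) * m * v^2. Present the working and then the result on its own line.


KE = 0.5 * m * v^2
= 0.5 * 55.1 * 4.32^2
= 0.5 * 55.1 * 18.6624
= 514.15 J

514.15 J


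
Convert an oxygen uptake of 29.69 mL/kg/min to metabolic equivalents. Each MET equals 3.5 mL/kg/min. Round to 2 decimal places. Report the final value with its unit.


One MET = 3.5 mL/kg/min
Number of METs = 29.69 / 3.5
= 8.48 METs

8.48 METs


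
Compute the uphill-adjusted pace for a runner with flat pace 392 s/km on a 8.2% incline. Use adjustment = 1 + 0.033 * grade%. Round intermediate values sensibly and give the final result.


Adjustment factor = 1 + 0.033 * 8.2 = 1.2706
Grade-adjusted pace = 392 * 1.2706 = 498.08 s/km

498.08 s/km


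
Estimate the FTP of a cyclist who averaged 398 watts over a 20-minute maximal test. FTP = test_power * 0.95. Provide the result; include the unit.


FTP = 398 * 0.95 = 378.1 W

378.1 W


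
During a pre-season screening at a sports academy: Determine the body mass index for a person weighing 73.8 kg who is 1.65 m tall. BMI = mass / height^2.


BMI = mass / height^2
= 73.8 / 1.65^2
= 73.8 / 2.7225
= 27.11 kg/m^2

27.11 kg/m^2


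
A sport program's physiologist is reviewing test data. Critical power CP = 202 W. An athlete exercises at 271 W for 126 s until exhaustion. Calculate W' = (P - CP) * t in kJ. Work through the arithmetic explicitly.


P - CP = 271 - 202 = 69 W
W' = 69 * 126 = 8694 J
= 8694 / 1000 = 8.694 kJ

8.694 kJ


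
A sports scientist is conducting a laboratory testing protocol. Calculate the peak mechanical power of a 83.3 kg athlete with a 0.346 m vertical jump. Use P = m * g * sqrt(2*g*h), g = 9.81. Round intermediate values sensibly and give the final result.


First, sqrt(2gh) = sqrt(2 * 9.81 * 0.346)
= sqrt(6.78852) = 2.605479 m/s
Power = 83.3 * 9.81 * 2.605479 = 2129.13 W

2129.13 W


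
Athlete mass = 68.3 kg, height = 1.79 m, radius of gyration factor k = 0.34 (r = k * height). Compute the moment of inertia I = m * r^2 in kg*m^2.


r = k * height = 0.34 * 1.79 = 0.6086 m
r^2 = 0.6086^2 = 0.370394
I = 68.3 * 0.370394 = 25.298 kg*m^2

25.298 kg*m^2


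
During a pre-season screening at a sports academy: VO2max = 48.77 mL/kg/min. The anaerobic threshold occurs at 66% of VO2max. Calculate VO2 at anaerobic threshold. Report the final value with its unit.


AT fraction = 66 / 100 = 0.66
AT VO2 = 48.77 * 0.66
= 32.19 mL/kg/min

32.19 mL/kg/min


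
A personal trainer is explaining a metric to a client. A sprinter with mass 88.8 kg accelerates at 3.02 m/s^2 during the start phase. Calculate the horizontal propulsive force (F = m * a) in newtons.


F = m * a
= 88.8 * 3.02
= 268.18 N

268.18 N


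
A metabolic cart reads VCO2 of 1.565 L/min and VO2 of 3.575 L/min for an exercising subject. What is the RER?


RER = VCO2 / VO2 = 1.565 / 3.575 = 0.4378

0.4378


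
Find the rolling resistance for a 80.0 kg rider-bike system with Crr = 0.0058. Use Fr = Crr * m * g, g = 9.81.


m * g = 80.0 * 9.81 = 784.8 N
Fr = 0.0058 * 784.8 = 4.552 N

4.552 N


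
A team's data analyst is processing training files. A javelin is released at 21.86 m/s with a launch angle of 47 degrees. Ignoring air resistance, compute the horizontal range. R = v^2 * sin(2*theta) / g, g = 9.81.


Launch speed squared = 477.8596
sin(2 * 47 deg) = 0.997564
Range = 477.8596 * 0.997564 / 9.81
= 48.593 m

48.593 m


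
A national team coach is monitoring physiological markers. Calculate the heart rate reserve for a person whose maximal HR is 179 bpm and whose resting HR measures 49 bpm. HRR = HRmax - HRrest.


HRmax = 179 bpm
HRrest = 49 bpm
HRR = 179 - 49 = 130 bpm

130 bpm


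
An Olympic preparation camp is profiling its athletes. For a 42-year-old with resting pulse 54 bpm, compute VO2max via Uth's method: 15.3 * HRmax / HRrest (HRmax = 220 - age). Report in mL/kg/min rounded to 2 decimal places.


Step 1: HRmax = 220 - 42 = 178 bpm
Step 2: Ratio = 178 / 54 = 3.2963
Step 3: VO2max = 15.3 * 3.2963 = 50.43 mL/kg/min

50.43 mL/kg/min


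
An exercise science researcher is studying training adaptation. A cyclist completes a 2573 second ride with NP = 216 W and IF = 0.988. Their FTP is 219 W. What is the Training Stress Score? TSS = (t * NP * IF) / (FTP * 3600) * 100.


t * NP * IF = 2573 * 216 * 0.988 = 549098.784
FTP * 3600 = 788400
TSS = (549098.784 / 788400) * 100 = 69.65

69.65 TSS


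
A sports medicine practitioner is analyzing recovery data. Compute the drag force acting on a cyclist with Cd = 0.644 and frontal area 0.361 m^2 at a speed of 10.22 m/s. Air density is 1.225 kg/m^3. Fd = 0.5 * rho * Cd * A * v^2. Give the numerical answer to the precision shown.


Step 1: v^2 = 104.4484
Step 2: Fd = 0.5 * 1.225 * 0.644 * 0.361 * 104.4484
= 14.873 N

14.873 N


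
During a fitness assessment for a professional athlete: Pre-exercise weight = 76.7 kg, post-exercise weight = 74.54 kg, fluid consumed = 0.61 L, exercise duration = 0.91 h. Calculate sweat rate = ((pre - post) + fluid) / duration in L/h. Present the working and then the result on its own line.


Weight loss = 76.7 - 74.54 = 2.16 kg (approx L)
Total sweat = 2.16 + 0.61 = 2.77 L
Sweat rate = 2.77 / 0.91 = 3.044 L/h

3.044 L/h


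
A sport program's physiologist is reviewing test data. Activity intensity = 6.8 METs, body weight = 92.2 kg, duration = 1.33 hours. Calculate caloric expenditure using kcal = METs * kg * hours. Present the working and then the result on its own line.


kcal = 6.8 * 92.2 * 1.33
= 626.96 * 1.33
= 833.86 kcal

833.86 kcal


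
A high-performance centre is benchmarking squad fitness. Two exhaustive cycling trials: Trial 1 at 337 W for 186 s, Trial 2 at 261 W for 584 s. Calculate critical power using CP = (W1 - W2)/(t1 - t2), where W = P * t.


W1 = 337 * 186 = 62682 J
W2 = 261 * 584 = 152424 J
CP = (62682 - 152424) / (186 - 584)
= -89742 / -398
= 225.48 W

225.48 W


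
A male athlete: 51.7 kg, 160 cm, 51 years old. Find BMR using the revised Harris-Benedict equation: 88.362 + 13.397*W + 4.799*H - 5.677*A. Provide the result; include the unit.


Intercept = 88.362
Weight contribution = 13.397 * 51.7 = 692.6249
Height contribution = 4.799 * 160 = 767.84
Age contribution = 5.677 * 51 = 289.527
BMR = 88.362 + 692.6249 + 767.84 - 289.527
= 1259.3 kcal/day

1259.3 kcal/day


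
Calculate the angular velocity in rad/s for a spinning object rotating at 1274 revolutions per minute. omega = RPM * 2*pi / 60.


omega = RPM * 2*pi / 60
= 1274 * 6.28318531 / 60
= 133.413 rad/s

133.413 rad/s


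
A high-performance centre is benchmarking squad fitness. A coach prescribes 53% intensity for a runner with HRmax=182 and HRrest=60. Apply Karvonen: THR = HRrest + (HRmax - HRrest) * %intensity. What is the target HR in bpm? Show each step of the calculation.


Heart rate reserve = 182 - 60 = 122
Intensity fraction = 53 / 100 = 0.53
THR = 60 + 122 * 0.53 = 124.66 bpm

124.66 bpm


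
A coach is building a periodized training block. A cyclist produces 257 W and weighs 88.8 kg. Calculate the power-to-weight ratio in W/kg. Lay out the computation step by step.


P/W = power / mass
= 257 / 88.8
= 2.894 W/kg

2.894 W/kg


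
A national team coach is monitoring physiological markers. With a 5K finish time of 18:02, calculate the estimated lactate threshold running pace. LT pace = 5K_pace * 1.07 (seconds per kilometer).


Race duration = 1082 s for 5 km
Average pace = 1082 / 5 = 216.4 s/km
LT pace = 216.4 * 1.07
= 231.55 s/km

231.55 s/km


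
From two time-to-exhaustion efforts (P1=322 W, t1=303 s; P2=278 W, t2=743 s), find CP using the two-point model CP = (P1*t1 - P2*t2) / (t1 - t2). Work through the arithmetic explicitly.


Work in trial 1 = 97566 J
Work in trial 2 = 206554 J
Delta work = -108988 J
Delta time = -440 s
CP = -108988 / -440 = 247.7 W

247.7 W


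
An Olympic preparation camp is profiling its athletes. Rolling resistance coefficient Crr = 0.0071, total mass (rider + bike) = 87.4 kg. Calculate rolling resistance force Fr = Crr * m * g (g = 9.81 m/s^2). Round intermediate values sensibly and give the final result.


Fr = Crr * m * g
= 0.0071 * 87.4 * 9.81
= 6.087 N

6.087 N


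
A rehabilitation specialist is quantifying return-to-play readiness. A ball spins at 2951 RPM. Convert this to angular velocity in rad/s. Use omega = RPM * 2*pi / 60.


omega = 2951 * 2 * pi / 60
= 2951 * 6.28318531 / 60
= 18541.68 / 60
= 309.028 rad/s

309.028 rad/s


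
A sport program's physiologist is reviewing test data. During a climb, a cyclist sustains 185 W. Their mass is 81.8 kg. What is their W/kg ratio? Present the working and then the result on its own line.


Power-to-weight = 185 W / 81.8 kg
= 2.262 W/kg

2.262 W/kg


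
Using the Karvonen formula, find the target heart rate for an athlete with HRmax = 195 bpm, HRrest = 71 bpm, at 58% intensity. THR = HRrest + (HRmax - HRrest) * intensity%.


HRR = 195 - 71 = 124
THR = 71 + 124 * 0.58
= 71 + 71.92
= 142.92 bpm

142.92 bpm


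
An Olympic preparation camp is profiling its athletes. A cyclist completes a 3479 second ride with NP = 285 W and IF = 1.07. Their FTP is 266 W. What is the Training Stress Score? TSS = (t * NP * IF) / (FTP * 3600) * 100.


t * NP * IF = 3479 * 285 * 1.07 = 1060921.05
FTP * 3600 = 957600
TSS = (1060921.05 / 957600) * 100 = 110.79

110.79 TSS


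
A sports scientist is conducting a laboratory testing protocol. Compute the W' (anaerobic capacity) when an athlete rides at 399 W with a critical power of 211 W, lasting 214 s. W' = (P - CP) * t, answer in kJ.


Above-CP power = 188 W
Duration = 214 s
W' = 188 * 214 = 40232 J
Convert: 40232 / 1000 = 40.232 kJ

40.232 kJ


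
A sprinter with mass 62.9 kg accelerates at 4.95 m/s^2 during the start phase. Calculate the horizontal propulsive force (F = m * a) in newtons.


F = m * a
= 62.9 * 4.95
= 311.36 N

311.36 N


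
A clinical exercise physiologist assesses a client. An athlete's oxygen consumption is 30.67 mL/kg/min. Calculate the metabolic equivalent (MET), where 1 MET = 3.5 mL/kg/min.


MET = VO2 / 3.5
= 30.67 / 3.5
= 8.76 METs

8.76 METs


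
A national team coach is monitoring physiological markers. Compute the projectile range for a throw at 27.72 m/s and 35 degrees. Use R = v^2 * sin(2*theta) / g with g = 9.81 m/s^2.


Two times the angle = 70 degrees
sin(70) = 0.939693
R = 768.3984 * 0.939693 / 9.81 = 73.604 m

73.604 m


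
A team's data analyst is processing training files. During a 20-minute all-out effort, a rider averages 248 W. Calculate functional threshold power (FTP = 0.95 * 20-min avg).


FTP = 0.95 * 248
= 235.6 W

235.6 W


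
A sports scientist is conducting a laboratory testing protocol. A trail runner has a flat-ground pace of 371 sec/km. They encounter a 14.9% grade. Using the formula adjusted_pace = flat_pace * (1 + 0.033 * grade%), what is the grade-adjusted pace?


Grade factor = 1 + 0.033 * 14.9 = 1.4917
Adjusted = 371 * 1.4917 = 553.42 sec/km

553.42 s/km


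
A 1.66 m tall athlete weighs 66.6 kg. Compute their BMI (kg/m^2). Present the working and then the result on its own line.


height^2 = 2.7556 m^2
BMI = 66.6 / 2.7556 = 24.17 kg/m^2

24.17 kg/m^2


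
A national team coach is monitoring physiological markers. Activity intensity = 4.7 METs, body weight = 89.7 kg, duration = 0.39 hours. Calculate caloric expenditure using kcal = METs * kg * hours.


kcal = 4.7 * 89.7 * 0.39
= 421.59 * 0.39
= 164.42 kcal

164.42 kcal


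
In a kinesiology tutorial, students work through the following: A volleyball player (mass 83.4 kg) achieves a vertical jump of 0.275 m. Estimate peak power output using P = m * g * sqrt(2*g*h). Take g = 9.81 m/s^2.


2 * g * h = 2 * 9.81 * 0.275 = 5.3955
sqrt(5.3955) = 2.322822 m/s
P = 83.4 * 9.81 * 2.322822 = 1900.43 W

1900.43 W


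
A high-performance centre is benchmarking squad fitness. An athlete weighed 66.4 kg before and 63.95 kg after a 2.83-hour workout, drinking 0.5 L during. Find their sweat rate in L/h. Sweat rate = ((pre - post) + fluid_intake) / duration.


Body mass change = 2.45 kg
Total sweat loss = 2.45 + 0.5 = 2.95 L
Rate = 2.95 / 2.83 = 1.042 L/h

1.042 L/h


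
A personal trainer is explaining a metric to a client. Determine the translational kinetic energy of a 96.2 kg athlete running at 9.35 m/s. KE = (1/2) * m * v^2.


KE = 0.5 * m * v^2
= 0.5 * 96.2 * 9.35^2
= 0.5 * 96.2 * 87.4225
= 4205.02 J

4205.02 J


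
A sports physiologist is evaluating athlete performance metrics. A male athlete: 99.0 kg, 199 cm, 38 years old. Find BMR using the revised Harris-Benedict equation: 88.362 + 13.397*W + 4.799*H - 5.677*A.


Intercept = 88.362
Weight contribution = 13.397 * 99.0 = 1326.303
Height contribution = 4.799 * 199 = 955.001
Age contribution = 5.677 * 38 = 215.726
BMR = 88.362 + 1326.303 + 955.001 - 215.726
= 2153.94 kcal/day

2153.94 kcal/day


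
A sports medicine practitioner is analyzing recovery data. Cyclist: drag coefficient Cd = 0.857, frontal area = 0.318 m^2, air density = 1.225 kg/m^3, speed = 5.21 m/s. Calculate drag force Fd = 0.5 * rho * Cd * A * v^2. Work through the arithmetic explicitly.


v^2 = 5.21^2 = 27.1441
Fd = 0.5 * 1.225 * 0.857 * 0.318 * 27.1441
= 4.531 N

4.531 N


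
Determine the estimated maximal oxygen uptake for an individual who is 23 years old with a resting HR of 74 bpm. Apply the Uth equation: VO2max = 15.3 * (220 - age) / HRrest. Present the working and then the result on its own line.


HRmax = 220 - 23 = 197
VO2max = 15.3 * (197 / 74)
= 15.3 * 2.6622
= 40.73 mL/kg/min

40.73 mL/kg/min


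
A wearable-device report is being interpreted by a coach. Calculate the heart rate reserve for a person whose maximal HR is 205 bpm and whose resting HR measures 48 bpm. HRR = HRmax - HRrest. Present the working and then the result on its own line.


HRmax = 205 bpm
HRrest = 48 bpm
HRR = 205 - 48 = 157 bpm

157 bpm


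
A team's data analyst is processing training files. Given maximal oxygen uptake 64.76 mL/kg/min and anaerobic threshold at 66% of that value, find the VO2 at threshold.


Percentage as decimal = 0.66
VO2 at AT = 64.76 * 0.66 = 42.74 mL/kg/min

42.74 mL/kg/min


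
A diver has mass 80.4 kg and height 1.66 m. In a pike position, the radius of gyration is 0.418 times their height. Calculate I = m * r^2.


r = 0.418 * 1.66 = 0.69388 m
I = m * r^2 = 80.4 * 0.481469 = 38.71 kg*m^2

38.71 kg*m^2


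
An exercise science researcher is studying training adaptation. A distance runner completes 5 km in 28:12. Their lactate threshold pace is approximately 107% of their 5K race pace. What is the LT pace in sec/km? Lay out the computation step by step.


Convert to seconds: 28 min 12 s = 1692 s
Pace per km = 1692 / 5 = 338.4 s/km
LT pace = 338.4 * 1.07 = 362.09 s/km

362.09 s/km


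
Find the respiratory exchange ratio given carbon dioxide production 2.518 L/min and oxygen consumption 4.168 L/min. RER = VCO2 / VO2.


VCO2 = 2.518 L/min
VO2 = 4.168 L/min
RER = 2.518 / 4.168 = 0.6041

0.6041


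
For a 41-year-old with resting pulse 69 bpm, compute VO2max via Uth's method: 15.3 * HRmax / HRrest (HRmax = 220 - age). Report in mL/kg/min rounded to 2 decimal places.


Step 1: HRmax = 220 - 41 = 179 bpm
Step 2: Ratio = 179 / 69 = 2.5942
Step 3: VO2max = 15.3 * 2.5942 = 39.69 mL/kg/min

39.69 mL/kg/min


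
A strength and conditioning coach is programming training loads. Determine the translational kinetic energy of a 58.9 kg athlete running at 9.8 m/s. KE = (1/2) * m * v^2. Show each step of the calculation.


KE = 0.5 * m * v^2
= 0.5 * 58.9 * 9.8^2
= 0.5 * 58.9 * 96.04
= 2828.38 J

2828.38 J


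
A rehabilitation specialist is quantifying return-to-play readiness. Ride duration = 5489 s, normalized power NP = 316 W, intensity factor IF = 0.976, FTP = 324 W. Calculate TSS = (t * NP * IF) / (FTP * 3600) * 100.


Numerator = 5489 * 316 * 0.976 = 1692895.424
Denominator = 324 * 3600 = 1166400
TSS = 1692895.424 / 1166400 * 100
= 145.14

145.14 TSS


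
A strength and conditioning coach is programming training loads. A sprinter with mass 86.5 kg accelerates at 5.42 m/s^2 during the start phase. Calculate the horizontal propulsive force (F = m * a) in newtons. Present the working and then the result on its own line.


F = m * a
= 86.5 * 5.42
= 468.83 N

468.83 N


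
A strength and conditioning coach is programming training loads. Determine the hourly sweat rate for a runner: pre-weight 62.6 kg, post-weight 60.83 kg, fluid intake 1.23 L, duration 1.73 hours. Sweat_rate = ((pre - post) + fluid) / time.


Mass lost = 62.6 - 60.83 = 1.77 kg
Add fluid consumed: 1.77 + 1.23 = 3.0 L total sweat
Sweat rate = 3.0 / 1.73 = 1.734 L/h

1.734 L/h


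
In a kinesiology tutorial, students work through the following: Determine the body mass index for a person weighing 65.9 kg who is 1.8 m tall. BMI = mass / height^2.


BMI = mass / height^2
= 65.9 / 1.8^2
= 65.9 / 3.24
= 20.34 kg/m^2

20.34 kg/m^2


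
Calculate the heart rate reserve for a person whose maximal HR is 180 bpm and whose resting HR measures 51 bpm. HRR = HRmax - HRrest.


HRmax = 180 bpm
HRrest = 51 bpm
HRR = 180 - 51 = 129 bpm

129 bpm


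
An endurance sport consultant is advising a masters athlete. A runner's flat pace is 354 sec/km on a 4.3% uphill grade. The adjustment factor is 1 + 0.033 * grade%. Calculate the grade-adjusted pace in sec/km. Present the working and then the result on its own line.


Factor = 1 + 0.033 * 4.3 = 1.1419
Adjusted pace = 354 * 1.1419
= 404.23 sec/km

404.23 s/km


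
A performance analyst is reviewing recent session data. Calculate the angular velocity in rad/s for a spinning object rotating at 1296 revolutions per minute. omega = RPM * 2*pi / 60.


omega = RPM * 2*pi / 60
= 1296 * 6.28318531 / 60
= 135.717 rad/s

135.717 rad/s


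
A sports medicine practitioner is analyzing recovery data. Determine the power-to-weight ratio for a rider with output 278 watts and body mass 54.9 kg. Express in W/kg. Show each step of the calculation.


P/W = 278 / 54.9 = 5.064 W/kg

5.064 W/kg


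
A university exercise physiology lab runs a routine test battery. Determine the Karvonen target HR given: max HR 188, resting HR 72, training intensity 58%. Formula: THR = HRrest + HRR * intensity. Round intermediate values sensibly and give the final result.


HRR = HRmax - HRrest = 188 - 72 = 116
THR = 72 + 116 * 0.58
= 139.28 bpm

139.28 bpm


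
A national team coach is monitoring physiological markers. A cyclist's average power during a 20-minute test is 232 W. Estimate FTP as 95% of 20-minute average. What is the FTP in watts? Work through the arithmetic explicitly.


FTP = 20-min power * 0.95
= 232 * 0.95
= 220.4 W

220.4 W


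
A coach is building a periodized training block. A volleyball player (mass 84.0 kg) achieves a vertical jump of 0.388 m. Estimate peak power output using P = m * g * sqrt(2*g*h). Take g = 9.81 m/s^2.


2 * g * h = 2 * 9.81 * 0.388 = 7.61256
sqrt(7.61256) = 2.759087 m/s
P = 84.0 * 9.81 * 2.759087 = 2273.6 W

2273.6 W


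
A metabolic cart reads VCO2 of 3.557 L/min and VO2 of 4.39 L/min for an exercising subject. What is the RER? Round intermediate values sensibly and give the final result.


RER = VCO2 / VO2 = 3.557 / 4.39 = 0.8103

0.8103


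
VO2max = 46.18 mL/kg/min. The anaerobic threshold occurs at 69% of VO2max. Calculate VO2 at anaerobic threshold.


AT fraction = 69 / 100 = 0.69
AT VO2 = 46.18 * 0.69
= 31.86 mL/kg/min

31.86 mL/kg/min


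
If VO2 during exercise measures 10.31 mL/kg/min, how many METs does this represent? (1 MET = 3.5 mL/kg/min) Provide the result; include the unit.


METs = VO2 / 3.5 = 10.31 / 3.5 = 2.95

2.95 METs


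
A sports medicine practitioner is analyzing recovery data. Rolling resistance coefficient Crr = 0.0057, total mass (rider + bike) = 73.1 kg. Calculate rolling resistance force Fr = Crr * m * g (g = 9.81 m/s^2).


Fr = Crr * m * g
= 0.0057 * 73.1 * 9.81
= 4.088 N

4.088 N


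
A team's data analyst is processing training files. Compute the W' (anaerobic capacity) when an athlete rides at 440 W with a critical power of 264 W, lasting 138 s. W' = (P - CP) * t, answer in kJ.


Above-CP power = 176 W
Duration = 138 s
W' = 176 * 138 = 24288 J
Convert: 24288 / 1000 = 24.288 kJ

24.288 kJ


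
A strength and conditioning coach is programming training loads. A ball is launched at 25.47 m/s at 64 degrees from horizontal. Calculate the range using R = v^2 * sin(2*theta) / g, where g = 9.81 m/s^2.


sin(2 * 64) = sin(128) = 0.788011
v^2 = 25.47^2 = 648.7209
R = 648.7209 * 0.788011 / 9.81
= 52.11 m

52.11 m


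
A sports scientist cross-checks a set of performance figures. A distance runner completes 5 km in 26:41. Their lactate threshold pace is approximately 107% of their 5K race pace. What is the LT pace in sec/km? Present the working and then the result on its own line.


Convert to seconds: 26 min 41 s = 1601 s
Pace per km = 1601 / 5 = 320.2 s/km
LT pace = 320.2 * 1.07 = 342.61 s/km

342.61 s/km


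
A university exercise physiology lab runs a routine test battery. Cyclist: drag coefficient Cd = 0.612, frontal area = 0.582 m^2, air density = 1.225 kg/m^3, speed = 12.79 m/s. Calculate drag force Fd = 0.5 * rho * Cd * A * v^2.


v^2 = 12.79^2 = 163.5841
Fd = 0.5 * 1.225 * 0.612 * 0.582 * 163.5841
= 35.688 N

35.688 N


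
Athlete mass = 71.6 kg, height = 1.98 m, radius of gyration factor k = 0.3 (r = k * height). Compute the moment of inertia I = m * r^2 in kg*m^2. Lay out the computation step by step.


r = k * height = 0.3 * 1.98 = 0.594 m
r^2 = 0.594^2 = 0.352836
I = 71.6 * 0.352836 = 25.263 kg*m^2

25.263 kg*m^2


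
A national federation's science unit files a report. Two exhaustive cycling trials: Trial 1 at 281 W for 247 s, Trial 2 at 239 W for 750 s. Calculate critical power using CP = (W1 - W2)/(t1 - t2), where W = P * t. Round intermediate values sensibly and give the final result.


W1 = 281 * 247 = 69407 J
W2 = 239 * 750 = 179250 J
CP = (69407 - 179250) / (247 - 750)
= -109843 / -503
= 218.38 W

218.38 W


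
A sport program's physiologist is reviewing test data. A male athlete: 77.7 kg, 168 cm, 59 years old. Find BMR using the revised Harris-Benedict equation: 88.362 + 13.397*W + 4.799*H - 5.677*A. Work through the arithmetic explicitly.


Intercept = 88.362
Weight contribution = 13.397 * 77.7 = 1040.9469
Height contribution = 4.799 * 168 = 806.232
Age contribution = 5.677 * 59 = 334.943
BMR = 88.362 + 1040.9469 + 806.232 - 334.943
= 1600.6 kcal/day

1600.6 kcal/day


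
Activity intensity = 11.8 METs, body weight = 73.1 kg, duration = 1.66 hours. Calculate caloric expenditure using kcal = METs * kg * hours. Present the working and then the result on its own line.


kcal = 11.8 * 73.1 * 1.66
= 862.58 * 1.66
= 1431.88 kcal

1431.88 kcal


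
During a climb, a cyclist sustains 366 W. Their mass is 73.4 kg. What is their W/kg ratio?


Power-to-weight = 366 W / 73.4 kg
= 4.986 W/kg

4.986 W/kg


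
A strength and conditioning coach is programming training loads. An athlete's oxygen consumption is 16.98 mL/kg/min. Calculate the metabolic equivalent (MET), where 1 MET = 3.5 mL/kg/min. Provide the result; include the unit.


MET = VO2 / 3.5
= 16.98 / 3.5
= 4.85 METs

4.85 METs


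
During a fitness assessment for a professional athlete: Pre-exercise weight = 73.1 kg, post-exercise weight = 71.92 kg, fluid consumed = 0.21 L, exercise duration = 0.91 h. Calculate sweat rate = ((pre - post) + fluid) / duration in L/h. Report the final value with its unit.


Weight loss = 73.1 - 71.92 = 1.18 kg (approx L)
Total sweat = 1.18 + 0.21 = 1.39 L
Sweat rate = 1.39 / 0.91 = 1.527 L/h

1.527 L/h


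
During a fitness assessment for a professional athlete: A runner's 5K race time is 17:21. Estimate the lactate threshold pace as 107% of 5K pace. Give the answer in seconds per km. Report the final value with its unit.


Total race time = 17*60 + 21 = 1041 seconds
5K pace = 1041 / 5 = 208.2 sec/km
LT pace = 208.2 * 1.07 = 222.77 sec/km

222.77 s/km


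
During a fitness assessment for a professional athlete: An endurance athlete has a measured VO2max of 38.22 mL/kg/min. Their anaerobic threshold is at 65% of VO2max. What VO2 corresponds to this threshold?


Anaerobic threshold VO2 = VO2max * 65%
= 38.22 * 0.65
= 24.84 mL/kg/min

24.84 mL/kg/min


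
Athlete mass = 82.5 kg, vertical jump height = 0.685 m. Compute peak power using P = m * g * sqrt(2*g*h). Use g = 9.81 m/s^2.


sqrt(2 * 9.81 * 0.685) = sqrt(13.4397) = 3.66602 m/s
P = 82.5 * 9.81 * 3.66602
= 2967.0 W

2967.0 W


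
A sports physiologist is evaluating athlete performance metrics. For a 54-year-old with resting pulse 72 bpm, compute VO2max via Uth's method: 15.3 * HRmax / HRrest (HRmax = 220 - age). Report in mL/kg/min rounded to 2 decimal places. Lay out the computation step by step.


Step 1: HRmax = 220 - 54 = 166 bpm
Step 2: Ratio = 166 / 72 = 2.3056
Step 3: VO2max = 15.3 * 2.3056 = 35.28 mL/kg/min

35.28 mL/kg/min


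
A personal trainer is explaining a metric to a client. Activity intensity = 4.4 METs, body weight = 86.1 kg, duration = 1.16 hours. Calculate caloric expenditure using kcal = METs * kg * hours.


kcal = 4.4 * 86.1 * 1.16
= 378.84 * 1.16
= 439.45 kcal

439.45 kcal


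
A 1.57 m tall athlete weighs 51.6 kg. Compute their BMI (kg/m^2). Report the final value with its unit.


height^2 = 2.4649 m^2
BMI = 51.6 / 2.4649 = 20.93 kg/m^2

20.93 kg/m^2


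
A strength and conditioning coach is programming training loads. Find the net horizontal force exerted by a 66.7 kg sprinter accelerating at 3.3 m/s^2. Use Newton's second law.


Newton's second law: F = m * a
F = 66.7 * 3.3 = 220.11 N

220.11 N


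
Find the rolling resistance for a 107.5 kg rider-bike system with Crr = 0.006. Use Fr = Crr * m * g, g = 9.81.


m * g = 107.5 * 9.81 = 1054.575 N
Fr = 0.006 * 1054.575 = 6.327 N

6.327 N


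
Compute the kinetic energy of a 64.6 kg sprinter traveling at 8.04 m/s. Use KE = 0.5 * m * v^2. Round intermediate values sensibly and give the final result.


Velocity squared = 64.6416
KE = 0.5 * 64.6 * 64.6416 = 2087.92 J

2087.92 J


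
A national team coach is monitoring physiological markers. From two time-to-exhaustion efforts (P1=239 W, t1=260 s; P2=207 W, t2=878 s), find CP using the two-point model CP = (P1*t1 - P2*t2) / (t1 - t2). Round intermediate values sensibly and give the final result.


Work in trial 1 = 62140 J
Work in trial 2 = 181746 J
Delta work = -119606 J
Delta time = -618 s
CP = -119606 / -618 = 193.54 W

193.54 W


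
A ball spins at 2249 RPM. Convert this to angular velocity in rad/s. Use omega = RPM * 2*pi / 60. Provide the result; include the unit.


omega = 2249 * 2 * pi / 60
= 2249 * 6.28318531 / 60
= 14130.884 / 60
= 235.515 rad/s

235.515 rad/s


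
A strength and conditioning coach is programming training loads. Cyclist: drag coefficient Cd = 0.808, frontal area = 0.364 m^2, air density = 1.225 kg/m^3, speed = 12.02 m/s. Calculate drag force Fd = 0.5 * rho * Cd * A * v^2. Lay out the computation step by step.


v^2 = 12.02^2 = 144.4804
Fd = 0.5 * 1.225 * 0.808 * 0.364 * 144.4804
= 26.027 N

26.027 N


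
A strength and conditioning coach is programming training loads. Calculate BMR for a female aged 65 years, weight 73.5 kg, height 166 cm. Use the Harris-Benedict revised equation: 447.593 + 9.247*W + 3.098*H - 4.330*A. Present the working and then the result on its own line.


Substituting values:
W term = 9.247 * 73.5 = 679.6545
H term = 3.098 * 166 = 514.268
A term = 4.330 * 65 = 281.45
BMR = 1360.07 kcal/day

1360.07 kcal/day


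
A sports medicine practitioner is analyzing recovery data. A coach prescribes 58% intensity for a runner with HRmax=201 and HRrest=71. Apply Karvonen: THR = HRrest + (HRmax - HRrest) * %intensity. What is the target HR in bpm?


Heart rate reserve = 201 - 71 = 130
Intensity fraction = 58 / 100 = 0.58
THR = 71 + 130 * 0.58 = 146.4 bpm

146.4 bpm


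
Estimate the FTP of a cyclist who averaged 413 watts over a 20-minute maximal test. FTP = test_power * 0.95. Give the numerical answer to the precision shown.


FTP = 413 * 0.95 = 392.35 W

392.35 W


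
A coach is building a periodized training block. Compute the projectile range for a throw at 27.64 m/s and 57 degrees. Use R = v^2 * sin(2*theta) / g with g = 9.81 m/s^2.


Two times the angle = 114 degrees
sin(114) = 0.913545
R = 763.9696 * 0.913545 / 9.81 = 71.144 m

71.144 m


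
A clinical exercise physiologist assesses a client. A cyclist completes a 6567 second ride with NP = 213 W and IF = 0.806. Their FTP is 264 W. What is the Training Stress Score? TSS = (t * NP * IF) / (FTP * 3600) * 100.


t * NP * IF = 6567 * 213 * 0.806 = 1127409.426
FTP * 3600 = 950400
TSS = (1127409.426 / 950400) * 100 = 118.62

118.62 TSS


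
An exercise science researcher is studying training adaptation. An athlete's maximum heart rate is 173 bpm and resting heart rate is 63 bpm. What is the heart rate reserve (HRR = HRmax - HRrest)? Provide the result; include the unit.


HRR = HRmax - HRrest
= 173 - 63
= 110 bpm

110 bpm


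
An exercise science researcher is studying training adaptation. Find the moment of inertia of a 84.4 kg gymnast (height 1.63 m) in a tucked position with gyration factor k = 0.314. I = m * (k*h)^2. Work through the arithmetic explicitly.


Radius of gyration = 0.314 * 1.63 = 0.51182 m
I = 84.4 * 0.51182^2
= 84.4 * 0.26196
= 22.109 kg*m^2

22.109 kg*m^2


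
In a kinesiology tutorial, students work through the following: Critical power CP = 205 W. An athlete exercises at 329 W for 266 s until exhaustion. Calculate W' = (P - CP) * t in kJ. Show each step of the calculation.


P - CP = 329 - 205 = 124 W
W' = 124 * 266 = 32984 J
= 32984 / 1000 = 32.984 kJ

32.984 kJ
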